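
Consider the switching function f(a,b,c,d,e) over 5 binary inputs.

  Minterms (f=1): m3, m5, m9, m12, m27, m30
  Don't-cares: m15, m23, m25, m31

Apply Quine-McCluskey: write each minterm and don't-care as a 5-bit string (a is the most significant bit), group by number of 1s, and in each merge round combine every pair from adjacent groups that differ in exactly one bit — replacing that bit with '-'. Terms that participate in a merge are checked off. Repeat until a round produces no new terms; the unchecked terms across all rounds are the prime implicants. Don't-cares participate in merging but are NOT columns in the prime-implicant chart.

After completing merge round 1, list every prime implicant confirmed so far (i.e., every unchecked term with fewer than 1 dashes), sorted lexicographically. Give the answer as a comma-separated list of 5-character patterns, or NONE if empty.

[col 0] 00011, 00101, 01001*, 01100, 01111*, 10111*, 11001*, 11011*, 11110*, 11111*
[col 1] -1001, -1111, 1-111, 11-11, 110-1, 1111-
Prime implicants: -1001, -1111, 00011, 00101, 01100, 1-111, 11-11, 110-1, 1111-

00011, 00101, 01100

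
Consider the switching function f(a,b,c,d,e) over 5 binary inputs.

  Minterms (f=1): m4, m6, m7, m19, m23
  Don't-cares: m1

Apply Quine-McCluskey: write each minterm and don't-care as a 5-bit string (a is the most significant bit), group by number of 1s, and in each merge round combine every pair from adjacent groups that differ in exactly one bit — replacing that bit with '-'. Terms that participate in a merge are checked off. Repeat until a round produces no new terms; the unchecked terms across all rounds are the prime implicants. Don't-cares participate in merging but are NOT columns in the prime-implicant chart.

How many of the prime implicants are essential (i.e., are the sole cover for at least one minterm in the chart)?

2

Round 0: 00001 00100✓ 00110✓ 00111✓ 10011✓ 10111✓
Round 1: -0111 001-0 0011- 10-11
PIs = {-0111, 00001, 001-0, 0011-, 10-11}
Coverage chart:
  m4: 001-0 ←essential
  m6: 001-0,0011-
  m7: -0111,0011-
  m19: 10-11 ←essential
  m23: -0111,10-11
Essential: 001-0, 10-11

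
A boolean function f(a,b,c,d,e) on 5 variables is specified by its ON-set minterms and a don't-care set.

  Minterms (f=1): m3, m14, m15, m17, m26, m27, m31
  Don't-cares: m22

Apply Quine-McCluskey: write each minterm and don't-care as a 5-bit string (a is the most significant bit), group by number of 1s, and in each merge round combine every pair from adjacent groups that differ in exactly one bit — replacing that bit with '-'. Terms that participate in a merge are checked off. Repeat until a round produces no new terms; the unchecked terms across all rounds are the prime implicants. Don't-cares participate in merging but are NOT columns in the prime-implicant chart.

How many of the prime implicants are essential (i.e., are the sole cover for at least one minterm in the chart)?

Round 0: 00011 01110✓ 01111✓ 10001 10110 11010✓ 11011✓ 11111✓
Round 1: -1111 0111- 11-11 1101-
PIs = {-1111, 00011, 0111-, 10001, 10110, 11-11, 1101-}
Coverage chart:
  m3: 00011 ←essential
  m14: 0111- ←essential
  m15: -1111,0111-
  m17: 10001 ←essential
  m26: 1101- ←essential
  m27: 11-11,1101-
  m31: -1111,11-11
Essential: 00011, 0111-, 10001, 1101-

4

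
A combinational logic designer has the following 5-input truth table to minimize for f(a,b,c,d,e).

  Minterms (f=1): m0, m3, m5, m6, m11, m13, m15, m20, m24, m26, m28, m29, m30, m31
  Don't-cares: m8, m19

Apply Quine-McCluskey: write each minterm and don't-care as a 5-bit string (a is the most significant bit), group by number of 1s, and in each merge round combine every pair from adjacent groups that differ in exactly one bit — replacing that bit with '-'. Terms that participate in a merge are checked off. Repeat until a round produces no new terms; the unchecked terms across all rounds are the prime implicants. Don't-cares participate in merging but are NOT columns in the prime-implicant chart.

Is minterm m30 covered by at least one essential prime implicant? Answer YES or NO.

[col 0] 00000*, 00011*, 00101*, 00110, 01000*, 01011*, 01101*, 01111*, 10011*, 10100*, 11000*, 11010*, 11100*, 11101*, 11110*, 11111*
[col 1] -0011, -1000, -1101*, -1111*, 0-000, 0-011, 0-101, 01-11, 011-1*, 1-100, 11-00*, 11-10*, 110-0*, 111-0*, 111-1*, 1110-*, 1111-*
[col 2] -11-1, 11--0, 111--
Prime implicants: -0011, -1000, -11-1, 0-000, 0-011, 0-101, 00110, 01-11, 1-100, 11--0, 111--
PI chart (minterm → PIs covering it):
  0 | 0-000  (sole → essential)
  3 | -0011,0-011
  5 | 0-101  (sole → essential)
  6 | 00110  (sole → essential)
  11 | 0-011,01-11
  13 | -11-1,0-101
  15 | -11-1,01-11
  20 | 1-100  (sole → essential)
  24 | -1000,11--0
  26 | 11--0  (sole → essential)
  28 | 1-100,11--0,111--
  29 | -11-1,111--
  30 | 11--0,111--
  31 | -11-1,111--
Essential prime implicants: 0-000, 0-101, 00110, 1-100, 11--0

YES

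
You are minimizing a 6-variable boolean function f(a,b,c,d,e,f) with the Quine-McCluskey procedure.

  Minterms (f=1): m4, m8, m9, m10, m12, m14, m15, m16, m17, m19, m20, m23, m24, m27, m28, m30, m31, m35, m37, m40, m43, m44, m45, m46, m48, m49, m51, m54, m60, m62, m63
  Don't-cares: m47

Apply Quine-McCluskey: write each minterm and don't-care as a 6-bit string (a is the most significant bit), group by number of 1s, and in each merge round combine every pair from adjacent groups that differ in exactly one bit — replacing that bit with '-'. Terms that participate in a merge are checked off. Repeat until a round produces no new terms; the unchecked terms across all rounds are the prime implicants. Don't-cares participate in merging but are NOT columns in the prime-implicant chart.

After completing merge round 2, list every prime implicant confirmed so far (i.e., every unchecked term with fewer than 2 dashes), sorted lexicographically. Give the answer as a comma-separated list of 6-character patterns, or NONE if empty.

[col 0] 000100*, 001000*, 001001*, 001010*, 001100*, 001110*, 001111*, 010000*, 010001*, 010011*, 010100*, 010111*, 011000*, 011011*, 011100*, 011110*, 011111*, 100011*, 100101*, 101000*, 101011*, 101100*, 101101*, 101110*, 101111*, 110000*, 110001*, 110011*, 110110*, 111100*, 111110*, 111111*
[col 1] -01000*, -01100*, -01110*, -01111*, -10000*, -10001*, -10011*, -11100*, -11110*, -11111*, 0-0100*, 0-1000*, 0-1100*, 0-1110*, 0-1111*, 00-100*, 001-00*, 001-10*, 0010-0*, 00100-, 0011-0*, 00111-*, 01-000*, 01-011*, 01-100*, 01-111*, 010-00*, 010-11*, 0100-1*, 01000-*, 011-00*, 011-11*, 0111-0*, 01111-*, 1-0011, 1-1100*, 1-1110*, 1-1111*, 10-011, 10-101, 101-00*, 101-11, 1011-0*, 1011-1*, 10110-*, 10111-*, 11-110, 1100-1*, 11000-*, 1111-0*, 11111-*
[col 2] --1100*, --1110*, --1111*, -01-00, -011-0*, -0111-*, -100-1, -1000-, -111-0*, -1111-*, 0--100, 0-1-00, 0-11-0*, 0-111-*, 001--0, 01--00, 01--11, 1-11-0*, 1-111-*, 1011--
[col 3] --11-0, --111-
Prime implicants: --11-0, --111-, -01-00, -100-1, -1000-, 0--100, 0-1-00, 001--0, 00100-, 01--00, 01--11, 1-0011, 10-011, 10-101, 101-11, 1011--, 11-110

00100-, 1-0011, 10-011, 10-101, 101-11, 11-110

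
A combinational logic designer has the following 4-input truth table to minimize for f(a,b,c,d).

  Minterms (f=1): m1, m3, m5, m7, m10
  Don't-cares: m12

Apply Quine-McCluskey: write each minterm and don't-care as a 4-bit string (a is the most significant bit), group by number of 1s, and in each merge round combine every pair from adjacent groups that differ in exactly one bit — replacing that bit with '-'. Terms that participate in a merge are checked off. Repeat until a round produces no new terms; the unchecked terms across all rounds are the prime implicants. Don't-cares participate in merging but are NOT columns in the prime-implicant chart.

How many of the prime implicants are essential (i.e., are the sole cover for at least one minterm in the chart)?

2

size-2^0 implicants → 0001(✓)  0011(✓)  0101(✓)  0111(✓)  1010  1100
size-2^1 implicants → 0-01(✓)  0-11(✓)  00-1(✓)  01-1(✓)
size-2^2 implicants → 0--1
Unchecked terms (primes): 0--1, 1010, 1100
Minterm coverage:
  m1 ⊆ 0--1 [E]
  m3 ⊆ 0--1 [E]
  m5 ⊆ 0--1 [E]
  m7 ⊆ 0--1 [E]
  m10 ⊆ 1010 [E]
E = {0--1, 1010}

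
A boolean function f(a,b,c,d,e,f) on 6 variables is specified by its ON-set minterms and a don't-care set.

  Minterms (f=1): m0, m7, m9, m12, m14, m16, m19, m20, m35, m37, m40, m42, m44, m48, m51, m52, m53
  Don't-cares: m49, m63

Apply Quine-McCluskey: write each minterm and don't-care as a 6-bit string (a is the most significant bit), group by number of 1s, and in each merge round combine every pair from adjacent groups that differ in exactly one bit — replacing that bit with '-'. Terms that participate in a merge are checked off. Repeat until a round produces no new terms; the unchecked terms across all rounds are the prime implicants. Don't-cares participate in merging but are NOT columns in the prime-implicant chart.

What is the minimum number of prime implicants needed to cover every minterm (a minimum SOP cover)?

Round 0: 000000✓ 000111 001001 001100✓ 001110✓ 010000✓ 010011✓ 010100✓ 100011✓ 100101✓ 101000✓ 101010✓ 101100✓ 110000✓ 110001✓ 110011✓ 110100✓ 110101✓ 111111
Round 1: -01100 -10000✓ -10011 -10100✓ 0-0000 0011-0 010-00✓ 1-0011 1-0101 101-00 1010-0 110-00✓ 110-01✓ 1100-1 11000-✓ 11010-✓
Round 2: -10-00 110-0-
PIs = {-01100, -10-00, -10011, 0-0000, 000111, 001001, 0011-0, 1-0011, 1-0101, 101-00, 1010-0, 110-0-, 1100-1, 111111}
Coverage chart:
  m0: 0-0000 ←essential
  m7: 000111 ←essential
  m9: 001001 ←essential
  m12: -01100,0011-0
  m14: 0011-0 ←essential
  m16: -10-00,0-0000
  m19: -10011 ←essential
  m20: -10-00 ←essential
  m35: 1-0011 ←essential
  m37: 1-0101 ←essential
  m40: 101-00,1010-0
  m42: 1010-0 ←essential
  m44: -01100,101-00
  m48: -10-00,110-0-
  m51: -10011,1-0011,1100-1
  m52: -10-00,110-0-
  m53: 1-0101,110-0-
Essential: -10-00, -10011, 0-0000, 000111, 001001, 0011-0, 1-0011, 1-0101, 1010-0
Petrick residual → -01100
Min cover (10 terms): b'cde'f' + bc'e'f' + bc'd'ef + a'c'd'e'f' + a'b'c'def + a'b'cd'e'f + a'b'cdf' + ac'd'ef + ac'de'f + ab'cd'f'

10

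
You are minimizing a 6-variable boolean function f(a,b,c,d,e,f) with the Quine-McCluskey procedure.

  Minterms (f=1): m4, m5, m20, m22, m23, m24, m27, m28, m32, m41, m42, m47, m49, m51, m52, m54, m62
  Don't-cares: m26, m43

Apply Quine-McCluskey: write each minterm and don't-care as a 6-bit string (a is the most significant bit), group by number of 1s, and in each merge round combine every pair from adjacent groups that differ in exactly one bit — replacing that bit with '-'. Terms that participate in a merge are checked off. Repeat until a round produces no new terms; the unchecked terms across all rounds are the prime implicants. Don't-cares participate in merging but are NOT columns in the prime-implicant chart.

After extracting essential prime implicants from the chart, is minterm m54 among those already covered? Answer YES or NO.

YES

size-2^0 implicants → 000100(✓)  000101(✓)  010100(✓)  010110(✓)  010111(✓)  011000(✓)  011010(✓)  011011(✓)  011100(✓)  100000  101001(✓)  101010(✓)  101011(✓)  101111(✓)  110001(✓)  110011(✓)  110100(✓)  110110(✓)  111110(✓)
size-2^1 implicants → -10100(✓)  -10110(✓)  0-0100  00010-  01-100  0101-0(✓)  01011-  011-00  0110-0  01101-  101-11  1010-1  10101-  11-110  1100-1  1101-0(✓)
size-2^2 implicants → -101-0
Unchecked terms (primes): -101-0, 0-0100, 00010-, 01-100, 01011-, 011-00, 0110-0, 01101-, 100000, 101-11, 1010-1, 10101-, 11-110, 1100-1
Minterm coverage:
  m4 ⊆ 0-0100,00010-
  m5 ⊆ 00010- [E]
  m20 ⊆ -101-0,0-0100,01-100
  m22 ⊆ -101-0,01011-
  m23 ⊆ 01011- [E]
  m24 ⊆ 011-00,0110-0
  m27 ⊆ 01101- [E]
  m28 ⊆ 01-100,011-00
  m32 ⊆ 100000 [E]
  m41 ⊆ 1010-1 [E]
  m42 ⊆ 10101- [E]
  m47 ⊆ 101-11 [E]
  m49 ⊆ 1100-1 [E]
  m51 ⊆ 1100-1 [E]
  m52 ⊆ -101-0 [E]
  m54 ⊆ -101-0,11-110
  m62 ⊆ 11-110 [E]
E = {-101-0, 00010-, 01011-, 01101-, 100000, 101-11, 1010-1, 10101-, 11-110, 1100-1}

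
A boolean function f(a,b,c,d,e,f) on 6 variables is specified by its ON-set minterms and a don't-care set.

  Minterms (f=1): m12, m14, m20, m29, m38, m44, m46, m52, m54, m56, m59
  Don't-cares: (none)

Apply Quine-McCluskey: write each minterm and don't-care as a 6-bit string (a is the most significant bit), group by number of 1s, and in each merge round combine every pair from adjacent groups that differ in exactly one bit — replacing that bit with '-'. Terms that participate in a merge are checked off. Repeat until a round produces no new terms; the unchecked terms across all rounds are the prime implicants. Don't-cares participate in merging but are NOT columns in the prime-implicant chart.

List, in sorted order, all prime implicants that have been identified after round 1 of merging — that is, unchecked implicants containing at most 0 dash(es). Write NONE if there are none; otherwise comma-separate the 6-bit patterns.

Round 0: 001100✓ 001110✓ 010100✓ 011101 100110✓ 101100✓ 101110✓ 110100✓ 110110✓ 111000 111011
Round 1: -01100✓ -01110✓ -10100 0011-0✓ 1-0110 10-110 1011-0✓ 1101-0
Round 2: -011-0
PIs = {-011-0, -10100, 011101, 1-0110, 10-110, 1101-0, 111000, 111011}

011101, 111000, 111011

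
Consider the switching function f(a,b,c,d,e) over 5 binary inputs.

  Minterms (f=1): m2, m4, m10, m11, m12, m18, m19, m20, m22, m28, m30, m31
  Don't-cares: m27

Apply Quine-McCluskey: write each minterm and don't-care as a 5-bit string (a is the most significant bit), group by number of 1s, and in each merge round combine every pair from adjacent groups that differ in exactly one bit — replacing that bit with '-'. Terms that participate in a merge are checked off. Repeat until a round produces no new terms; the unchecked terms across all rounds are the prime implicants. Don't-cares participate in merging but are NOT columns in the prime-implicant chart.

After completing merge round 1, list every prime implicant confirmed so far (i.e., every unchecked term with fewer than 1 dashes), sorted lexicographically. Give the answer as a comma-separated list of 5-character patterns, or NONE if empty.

[col 0] 00010*, 00100*, 01010*, 01011*, 01100*, 10010*, 10011*, 10100*, 10110*, 11011*, 11100*, 11110*, 11111*
[col 1] -0010, -0100*, -1011, -1100*, 0-010, 0-100*, 0101-, 1-011, 1-100*, 1-110*, 10-10, 1001-, 101-0*, 11-11, 111-0*, 1111-
[col 2] --100, 1-1-0
Prime implicants: --100, -0010, -1011, 0-010, 0101-, 1-011, 1-1-0, 10-10, 1001-, 11-11, 1111-

NONE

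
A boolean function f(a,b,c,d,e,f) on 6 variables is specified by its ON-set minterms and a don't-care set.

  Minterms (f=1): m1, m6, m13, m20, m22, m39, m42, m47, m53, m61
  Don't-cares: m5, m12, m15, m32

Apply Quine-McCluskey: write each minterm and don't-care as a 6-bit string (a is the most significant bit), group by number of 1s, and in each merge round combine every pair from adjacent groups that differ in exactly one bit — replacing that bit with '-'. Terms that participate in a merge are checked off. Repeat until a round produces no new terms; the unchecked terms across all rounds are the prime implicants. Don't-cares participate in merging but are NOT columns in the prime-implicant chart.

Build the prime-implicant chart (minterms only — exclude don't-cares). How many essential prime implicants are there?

size-2^0 implicants → 000001(✓)  000101(✓)  000110(✓)  001100(✓)  001101(✓)  001111(✓)  010100(✓)  010110(✓)  100000  100111(✓)  101010  101111(✓)  110101(✓)  111101(✓)
size-2^1 implicants → -01111  0-0110  00-101  000-01  0011-1  00110-  0101-0  10-111  11-101
Unchecked terms (primes): -01111, 0-0110, 00-101, 000-01, 0011-1, 00110-, 0101-0, 10-111, 100000, 101010, 11-101
Minterm coverage:
  m1 ⊆ 000-01 [E]
  m6 ⊆ 0-0110 [E]
  m13 ⊆ 00-101,0011-1,00110-
  m20 ⊆ 0101-0 [E]
  m22 ⊆ 0-0110,0101-0
  m39 ⊆ 10-111 [E]
  m42 ⊆ 101010 [E]
  m47 ⊆ -01111,10-111
  m53 ⊆ 11-101 [E]
  m61 ⊆ 11-101 [E]
E = {0-0110, 000-01, 0101-0, 10-111, 101010, 11-101}

6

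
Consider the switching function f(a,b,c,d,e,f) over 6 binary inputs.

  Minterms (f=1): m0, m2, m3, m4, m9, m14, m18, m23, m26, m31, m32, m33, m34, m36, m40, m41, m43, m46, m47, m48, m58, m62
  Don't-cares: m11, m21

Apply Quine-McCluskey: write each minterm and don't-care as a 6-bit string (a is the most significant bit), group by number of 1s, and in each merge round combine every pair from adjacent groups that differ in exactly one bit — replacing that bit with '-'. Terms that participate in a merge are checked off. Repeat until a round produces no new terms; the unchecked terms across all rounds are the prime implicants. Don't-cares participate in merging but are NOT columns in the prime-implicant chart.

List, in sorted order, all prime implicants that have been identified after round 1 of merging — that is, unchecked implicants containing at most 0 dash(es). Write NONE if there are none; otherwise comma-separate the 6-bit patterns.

Round 0: 000000✓ 000010✓ 000011✓ 000100✓ 001001✓ 001011✓ 001110✓ 010010✓ 010101✓ 010111✓ 011010✓ 011111✓ 100000✓ 100001✓ 100010✓ 100100✓ 101000✓ 101001✓ 101011✓ 101110✓ 101111✓ 110000✓ 111010✓ 111110✓
Round 1: -00000✓ -00010✓ -00100✓ -01001✓ -01011✓ -01110 -11010 0-0010 00-011 000-00✓ 0000-0✓ 00001- 0010-1✓ 01-010 01-111 0101-1 1-0000 1-1110 10-000✓ 10-001✓ 100-00✓ 1000-0✓ 10000-✓ 101-11 1010-1✓ 10100-✓ 10111- 111-10
Round 2: -00-00 -000-0 -010-1 10-00-
PIs = {-00-00, -000-0, -010-1, -01110, -11010, 0-0010, 00-011, 00001-, 01-010, 01-111, 0101-1, 1-0000, 1-1110, 10-00-, 101-11, 10111-, 111-10}

NONE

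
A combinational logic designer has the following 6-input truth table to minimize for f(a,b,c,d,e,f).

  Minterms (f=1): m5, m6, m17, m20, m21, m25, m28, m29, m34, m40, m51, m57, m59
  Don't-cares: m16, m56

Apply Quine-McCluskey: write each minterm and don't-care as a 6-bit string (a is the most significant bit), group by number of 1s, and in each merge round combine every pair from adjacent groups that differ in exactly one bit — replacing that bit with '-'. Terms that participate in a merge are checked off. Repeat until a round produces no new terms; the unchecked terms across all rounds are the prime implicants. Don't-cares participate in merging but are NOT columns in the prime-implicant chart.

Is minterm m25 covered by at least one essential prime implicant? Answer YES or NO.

[col 0] 000101*, 000110, 010000*, 010001*, 010100*, 010101*, 011001*, 011100*, 011101*, 100010, 101000*, 110011*, 111000*, 111001*, 111011*
[col 1] -11001, 0-0101, 01-001*, 01-100*, 01-101*, 010-00*, 010-01*, 01000-*, 01010-*, 011-01*, 01110-*, 1-1000, 11-011, 1110-1, 11100-
[col 2] 01--01, 01-10-, 010-0-
Prime implicants: -11001, 0-0101, 000110, 01--01, 01-10-, 010-0-, 1-1000, 100010, 11-011, 1110-1, 11100-
PI chart (minterm → PIs covering it):
  5 | 0-0101  (sole → essential)
  6 | 000110  (sole → essential)
  17 | 01--01,010-0-
  20 | 01-10-,010-0-
  21 | 0-0101,01--01,01-10-,010-0-
  25 | -11001,01--01
  28 | 01-10-  (sole → essential)
  29 | 01--01,01-10-
  34 | 100010  (sole → essential)
  40 | 1-1000  (sole → essential)
  51 | 11-011  (sole → essential)
  57 | -11001,1110-1,11100-
  59 | 11-011,1110-1
Essential prime implicants: 0-0101, 000110, 01-10-, 1-1000, 100010, 11-011

NO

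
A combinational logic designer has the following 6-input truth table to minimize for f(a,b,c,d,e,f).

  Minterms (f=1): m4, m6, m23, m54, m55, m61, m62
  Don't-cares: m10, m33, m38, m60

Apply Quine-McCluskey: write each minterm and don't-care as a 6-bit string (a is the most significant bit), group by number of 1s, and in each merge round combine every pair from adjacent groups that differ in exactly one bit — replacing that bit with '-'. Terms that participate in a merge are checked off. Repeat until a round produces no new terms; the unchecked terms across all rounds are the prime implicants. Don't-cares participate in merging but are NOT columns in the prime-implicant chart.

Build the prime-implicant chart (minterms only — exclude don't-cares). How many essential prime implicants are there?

3

size-2^0 implicants → 000100(✓)  000110(✓)  001010  010111(✓)  100001  100110(✓)  110110(✓)  110111(✓)  111100(✓)  111101(✓)  111110(✓)
size-2^1 implicants → -00110  -10111  0001-0  1-0110  11-110  11011-  1111-0  11110-
Unchecked terms (primes): -00110, -10111, 0001-0, 001010, 1-0110, 100001, 11-110, 11011-, 1111-0, 11110-
Minterm coverage:
  m4 ⊆ 0001-0 [E]
  m6 ⊆ -00110,0001-0
  m23 ⊆ -10111 [E]
  m54 ⊆ 1-0110,11-110,11011-
  m55 ⊆ -10111,11011-
  m61 ⊆ 11110- [E]
  m62 ⊆ 11-110,1111-0
E = {-10111, 0001-0, 11110-}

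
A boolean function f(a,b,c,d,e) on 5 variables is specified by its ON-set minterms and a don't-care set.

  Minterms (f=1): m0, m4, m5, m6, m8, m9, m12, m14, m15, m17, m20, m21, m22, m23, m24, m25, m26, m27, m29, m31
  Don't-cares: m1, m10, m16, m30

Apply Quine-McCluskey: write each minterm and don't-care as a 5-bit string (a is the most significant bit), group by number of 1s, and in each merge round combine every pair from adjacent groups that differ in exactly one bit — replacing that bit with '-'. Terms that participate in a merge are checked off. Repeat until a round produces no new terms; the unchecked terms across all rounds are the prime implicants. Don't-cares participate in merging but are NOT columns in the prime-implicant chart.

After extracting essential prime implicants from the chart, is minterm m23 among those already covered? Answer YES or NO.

Round 0: 00000✓ 00001✓ 00100✓ 00101✓ 00110✓ 01000✓ 01001✓ 01010✓ 01100✓ 01110✓ 01111✓ 10000✓ 10001✓ 10100✓ 10101✓ 10110✓ 10111✓ 11000✓ 11001✓ 11010✓ 11011✓ 11101✓ 11110✓ 11111✓
Round 1: -0000✓ -0001✓ -0100✓ -0101✓ -0110✓ -1000✓ -1001✓ -1010✓ -1110✓ -1111✓ 0-000✓ 0-001✓ 0-100✓ 0-110✓ 00-00✓ 00-01✓ 0000-✓ 001-0✓ 0010-✓ 01-00✓ 01-10✓ 010-0✓ 0100-✓ 011-0✓ 0111-✓ 1-000✓ 1-001✓ 1-101✓ 1-110✓ 1-111✓ 10-00✓ 10-01✓ 1000-✓ 101-0✓ 101-1✓ 1010-✓ 1011-✓ 11-01✓ 11-10✓ 11-11✓ 110-0✓ 110-1✓ 1100-✓ 1101-✓ 111-1✓ 1111-✓
Round 2: --000✓ --001✓ --110 -0-00✓ -0-01✓ -000-✓ -01-0 -010-✓ -1-10 -10-0 -100-✓ -111- 0--00 0-00-✓ 0-1-0 00-0-✓ 01--0 1--01 1-00-✓ 1-1-1 1-11- 10-0-✓ 101-- 11--1 11-1- 110--
Round 3: --00- -0-0-
PIs = {--00-, --110, -0-0-, -01-0, -1-10, -10-0, -111-, 0--00, 0-1-0, 01--0, 1--01, 1-1-1, 1-11-, 101--, 11--1, 11-1-, 110--}
Coverage chart:
  m0: --00-,-0-0-,0--00
  m4: -0-0-,-01-0,0--00,0-1-0
  m5: -0-0- ←essential
  m6: --110,-01-0,0-1-0
  m8: --00-,-10-0,0--00,01--0
  m9: --00- ←essential
  m12: 0--00,0-1-0,01--0
  m14: --110,-1-10,-111-,0-1-0,01--0
  m15: -111- ←essential
  m17: --00-,-0-0-,1--01
  m20: -0-0-,-01-0,101--
  m21: -0-0-,1--01,1-1-1,101--
  m22: --110,-01-0,1-11-,101--
  m23: 1-1-1,1-11-,101--
  m24: --00-,-10-0,110--
  m25: --00-,1--01,11--1,110--
  m26: -1-10,-10-0,11-1-,110--
  m27: 11--1,11-1-,110--
  m29: 1--01,1-1-1,11--1
  m31: -111-,1-1-1,1-11-,11--1,11-1-
Essential: --00-, -0-0-, -111-

NO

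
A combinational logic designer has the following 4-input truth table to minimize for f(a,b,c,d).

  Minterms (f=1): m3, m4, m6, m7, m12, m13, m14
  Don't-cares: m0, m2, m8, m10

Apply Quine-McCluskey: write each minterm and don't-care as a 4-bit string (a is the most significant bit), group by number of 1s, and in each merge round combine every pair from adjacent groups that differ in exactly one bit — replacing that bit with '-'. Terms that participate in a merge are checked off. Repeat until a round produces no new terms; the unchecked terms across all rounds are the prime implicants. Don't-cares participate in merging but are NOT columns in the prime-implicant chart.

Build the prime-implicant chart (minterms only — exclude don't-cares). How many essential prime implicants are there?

size-2^0 implicants → 0000(✓)  0010(✓)  0011(✓)  0100(✓)  0110(✓)  0111(✓)  1000(✓)  1010(✓)  1100(✓)  1101(✓)  1110(✓)
size-2^1 implicants → -000(✓)  -010(✓)  -100(✓)  -110(✓)  0-00(✓)  0-10(✓)  0-11(✓)  00-0(✓)  001-(✓)  01-0(✓)  011-(✓)  1-00(✓)  1-10(✓)  10-0(✓)  11-0(✓)  110-
size-2^2 implicants → --00(✓)  --10(✓)  -0-0(✓)  -1-0(✓)  0--0(✓)  0-1-  1--0(✓)
size-2^3 implicants → ---0
Unchecked terms (primes): ---0, 0-1-, 110-
Minterm coverage:
  m3 ⊆ 0-1- [E]
  m4 ⊆ ---0 [E]
  m6 ⊆ ---0,0-1-
  m7 ⊆ 0-1- [E]
  m12 ⊆ ---0,110-
  m13 ⊆ 110- [E]
  m14 ⊆ ---0 [E]
E = {---0, 0-1-, 110-}

3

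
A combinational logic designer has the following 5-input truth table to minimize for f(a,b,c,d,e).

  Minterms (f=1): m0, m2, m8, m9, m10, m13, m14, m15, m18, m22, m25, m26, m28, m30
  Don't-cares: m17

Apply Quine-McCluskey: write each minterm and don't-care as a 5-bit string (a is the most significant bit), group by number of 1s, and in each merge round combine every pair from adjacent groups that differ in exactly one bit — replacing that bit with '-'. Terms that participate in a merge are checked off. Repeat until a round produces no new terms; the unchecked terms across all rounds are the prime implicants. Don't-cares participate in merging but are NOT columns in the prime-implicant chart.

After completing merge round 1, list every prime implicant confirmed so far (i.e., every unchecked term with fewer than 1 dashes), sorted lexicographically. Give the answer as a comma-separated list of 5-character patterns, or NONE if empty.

NONE

size-2^0 implicants → 00000(✓)  00010(✓)  01000(✓)  01001(✓)  01010(✓)  01101(✓)  01110(✓)  01111(✓)  10001(✓)  10010(✓)  10110(✓)  11001(✓)  11010(✓)  11100(✓)  11110(✓)
size-2^1 implicants → -0010(✓)  -1001  -1010(✓)  -1110(✓)  0-000(✓)  0-010(✓)  000-0(✓)  01-01  01-10(✓)  010-0(✓)  0100-  011-1  0111-  1-001  1-010(✓)  1-110(✓)  10-10(✓)  11-10(✓)  111-0
size-2^2 implicants → --010  -1-10  0-0-0  1--10
Unchecked terms (primes): --010, -1-10, -1001, 0-0-0, 01-01, 0100-, 011-1, 0111-, 1--10, 1-001, 111-0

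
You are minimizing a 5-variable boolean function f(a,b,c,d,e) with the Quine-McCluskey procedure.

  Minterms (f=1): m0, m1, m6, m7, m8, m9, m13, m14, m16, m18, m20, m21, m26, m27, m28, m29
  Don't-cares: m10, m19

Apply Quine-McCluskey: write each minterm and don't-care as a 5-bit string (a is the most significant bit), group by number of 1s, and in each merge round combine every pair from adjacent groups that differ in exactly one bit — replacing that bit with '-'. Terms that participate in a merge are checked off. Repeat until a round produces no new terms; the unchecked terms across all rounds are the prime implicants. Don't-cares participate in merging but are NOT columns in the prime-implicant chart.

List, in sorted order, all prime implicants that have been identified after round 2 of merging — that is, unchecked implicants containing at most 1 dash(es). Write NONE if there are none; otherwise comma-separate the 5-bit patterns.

-0000, -1010, -1101, 0-110, 0011-, 01-01, 01-10, 010-0, 10-00, 100-0

[col 0] 00000*, 00001*, 00110*, 00111*, 01000*, 01001*, 01010*, 01101*, 01110*, 10000*, 10010*, 10011*, 10100*, 10101*, 11010*, 11011*, 11100*, 11101*
[col 1] -0000, -1010, -1101, 0-000*, 0-001*, 0-110, 0000-*, 0011-, 01-01, 01-10, 010-0, 0100-*, 1-010*, 1-011*, 1-100*, 1-101*, 10-00, 100-0, 1001-*, 1010-*, 1101-*, 1110-*
[col 2] 0-00-, 1-01-, 1-10-
Prime implicants: -0000, -1010, -1101, 0-00-, 0-110, 0011-, 01-01, 01-10, 010-0, 1-01-, 1-10-, 10-00, 100-0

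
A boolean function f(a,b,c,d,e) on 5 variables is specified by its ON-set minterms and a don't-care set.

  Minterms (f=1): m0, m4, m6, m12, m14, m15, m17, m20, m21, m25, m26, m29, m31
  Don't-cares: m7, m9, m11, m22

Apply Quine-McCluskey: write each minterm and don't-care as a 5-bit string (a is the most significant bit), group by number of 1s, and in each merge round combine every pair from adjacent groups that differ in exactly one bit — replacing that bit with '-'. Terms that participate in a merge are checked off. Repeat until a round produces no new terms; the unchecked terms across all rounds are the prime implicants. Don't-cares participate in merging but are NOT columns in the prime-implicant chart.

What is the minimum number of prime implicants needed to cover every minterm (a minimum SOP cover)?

6

[col 0] 00000*, 00100*, 00110*, 00111*, 01001*, 01011*, 01100*, 01110*, 01111*, 10001*, 10100*, 10101*, 10110*, 11001*, 11010, 11101*, 11111*
[col 1] -0100*, -0110*, -1001, -1111, 0-100*, 0-110*, 0-111*, 00-00, 001-0*, 0011-*, 01-11, 010-1, 011-0*, 0111-*, 1-001*, 1-101*, 10-01*, 101-0*, 1010-, 11-01*, 111-1
[col 2] -01-0, 0-1-0, 0-11-, 1--01
Prime implicants: -01-0, -1001, -1111, 0-1-0, 0-11-, 00-00, 01-11, 010-1, 1--01, 1010-, 11010, 111-1
PI chart (minterm → PIs covering it):
  0 | 00-00  (sole → essential)
  4 | -01-0,0-1-0,00-00
  6 | -01-0,0-1-0,0-11-
  12 | 0-1-0  (sole → essential)
  14 | 0-1-0,0-11-
  15 | -1111,0-11-,01-11
  17 | 1--01  (sole → essential)
  20 | -01-0,1010-
  21 | 1--01,1010-
  25 | -1001,1--01
  26 | 11010  (sole → essential)
  29 | 1--01,111-1
  31 | -1111,111-1
Essential prime implicants: 0-1-0, 00-00, 1--01, 11010
Petrick residual → -01-0, -1111
Minimum SOP uses 6 PIs: b'ce' + bcde + a'ce' + a'b'd'e' + ad'e + abc'de'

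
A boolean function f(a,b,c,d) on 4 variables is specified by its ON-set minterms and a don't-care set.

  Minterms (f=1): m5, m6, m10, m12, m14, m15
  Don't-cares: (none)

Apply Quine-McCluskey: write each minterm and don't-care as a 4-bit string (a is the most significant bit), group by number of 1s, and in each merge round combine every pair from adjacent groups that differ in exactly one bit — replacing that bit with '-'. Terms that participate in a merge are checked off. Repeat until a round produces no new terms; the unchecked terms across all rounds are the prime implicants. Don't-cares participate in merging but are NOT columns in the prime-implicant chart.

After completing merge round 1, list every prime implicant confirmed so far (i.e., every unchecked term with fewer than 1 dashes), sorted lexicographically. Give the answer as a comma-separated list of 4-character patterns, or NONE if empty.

[col 0] 0101, 0110*, 1010*, 1100*, 1110*, 1111*
[col 1] -110, 1-10, 11-0, 111-
Prime implicants: -110, 0101, 1-10, 11-0, 111-

0101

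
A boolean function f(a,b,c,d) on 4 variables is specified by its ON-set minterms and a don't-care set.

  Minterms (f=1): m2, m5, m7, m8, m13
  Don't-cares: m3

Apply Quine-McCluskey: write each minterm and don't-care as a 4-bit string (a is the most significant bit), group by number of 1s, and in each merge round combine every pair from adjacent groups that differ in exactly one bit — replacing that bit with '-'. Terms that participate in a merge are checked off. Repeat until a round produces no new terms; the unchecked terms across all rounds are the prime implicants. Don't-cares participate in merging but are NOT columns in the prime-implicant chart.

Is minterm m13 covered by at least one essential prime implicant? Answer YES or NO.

[col 0] 0010*, 0011*, 0101*, 0111*, 1000, 1101*
[col 1] -101, 0-11, 001-, 01-1
Prime implicants: -101, 0-11, 001-, 01-1, 1000
PI chart (minterm → PIs covering it):
  2 | 001-  (sole → essential)
  5 | -101,01-1
  7 | 0-11,01-1
  8 | 1000  (sole → essential)
  13 | -101  (sole → essential)
Essential prime implicants: -101, 001-, 1000

YES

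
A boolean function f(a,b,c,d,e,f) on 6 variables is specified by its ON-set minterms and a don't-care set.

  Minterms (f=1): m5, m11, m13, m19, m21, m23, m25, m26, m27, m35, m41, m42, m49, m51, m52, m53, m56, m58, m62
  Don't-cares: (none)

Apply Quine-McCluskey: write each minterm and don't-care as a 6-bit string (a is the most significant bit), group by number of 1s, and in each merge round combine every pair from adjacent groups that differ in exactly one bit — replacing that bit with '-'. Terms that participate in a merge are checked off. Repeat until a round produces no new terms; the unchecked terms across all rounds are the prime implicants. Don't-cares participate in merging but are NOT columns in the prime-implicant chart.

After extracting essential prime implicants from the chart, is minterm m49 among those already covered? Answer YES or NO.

NO

[col 0] 000101*, 001011*, 001101*, 010011*, 010101*, 010111*, 011001*, 011010*, 011011*, 100011*, 101001, 101010*, 110001*, 110011*, 110100*, 110101*, 111000*, 111010*, 111110*
[col 1] -10011, -10101, -11010, 0-0101, 0-1011, 00-101, 01-011, 010-11, 0101-1, 0110-1, 01101-, 1-0011, 1-1010, 110-01, 1100-1, 11010-, 111-10, 1110-0
Prime implicants: -10011, -10101, -11010, 0-0101, 0-1011, 00-101, 01-011, 010-11, 0101-1, 0110-1, 01101-, 1-0011, 1-1010, 101001, 110-01, 1100-1, 11010-, 111-10, 1110-0
PI chart (minterm → PIs covering it):
  5 | 0-0101,00-101
  11 | 0-1011  (sole → essential)
  13 | 00-101  (sole → essential)
  19 | -10011,01-011,010-11
  21 | -10101,0-0101,0101-1
  23 | 010-11,0101-1
  25 | 0110-1  (sole → essential)
  26 | -11010,01101-
  27 | 0-1011,01-011,0110-1,01101-
  35 | 1-0011  (sole → essential)
  41 | 101001  (sole → essential)
  42 | 1-1010  (sole → essential)
  49 | 110-01,1100-1
  51 | -10011,1-0011,1100-1
  52 | 11010-  (sole → essential)
  53 | -10101,110-01,11010-
  56 | 1110-0  (sole → essential)
  58 | -11010,1-1010,111-10,1110-0
  62 | 111-10  (sole → essential)
Essential prime implicants: 0-1011, 00-101, 0110-1, 1-0011, 1-1010, 101001, 11010-, 111-10, 1110-0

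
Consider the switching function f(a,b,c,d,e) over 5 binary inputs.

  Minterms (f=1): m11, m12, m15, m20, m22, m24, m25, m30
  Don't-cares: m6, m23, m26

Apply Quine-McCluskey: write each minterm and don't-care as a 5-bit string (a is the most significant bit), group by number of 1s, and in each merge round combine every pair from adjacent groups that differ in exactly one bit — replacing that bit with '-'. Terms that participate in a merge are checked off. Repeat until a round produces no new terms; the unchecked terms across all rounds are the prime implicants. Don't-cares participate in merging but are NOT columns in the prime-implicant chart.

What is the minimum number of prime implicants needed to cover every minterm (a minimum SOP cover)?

size-2^0 implicants → 00110(✓)  01011(✓)  01100  01111(✓)  10100(✓)  10110(✓)  10111(✓)  11000(✓)  11001(✓)  11010(✓)  11110(✓)
size-2^1 implicants → -0110  01-11  1-110  101-0  1011-  11-10  110-0  1100-
Unchecked terms (primes): -0110, 01-11, 01100, 1-110, 101-0, 1011-, 11-10, 110-0, 1100-
Minterm coverage:
  m11 ⊆ 01-11 [E]
  m12 ⊆ 01100 [E]
  m15 ⊆ 01-11 [E]
  m20 ⊆ 101-0 [E]
  m22 ⊆ -0110,1-110,101-0,1011-
  m24 ⊆ 110-0,1100-
  m25 ⊆ 1100- [E]
  m30 ⊆ 1-110,11-10
E = {01-11, 01100, 101-0, 1100-}
Petrick residual → 1-110
Cover = a'bde + a'bcd'e' + acde' + ab'ce' + abc'd'  |cover|=5

5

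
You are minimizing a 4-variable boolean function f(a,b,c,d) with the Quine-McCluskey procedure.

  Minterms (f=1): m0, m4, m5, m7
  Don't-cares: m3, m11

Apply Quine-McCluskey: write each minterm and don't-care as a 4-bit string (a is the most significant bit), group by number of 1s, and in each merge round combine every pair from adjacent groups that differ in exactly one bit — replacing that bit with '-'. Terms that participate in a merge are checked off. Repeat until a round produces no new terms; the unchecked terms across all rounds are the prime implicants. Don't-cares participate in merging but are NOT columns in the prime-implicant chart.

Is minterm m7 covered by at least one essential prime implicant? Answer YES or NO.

NO

size-2^0 implicants → 0000(✓)  0011(✓)  0100(✓)  0101(✓)  0111(✓)  1011(✓)
size-2^1 implicants → -011  0-00  0-11  01-1  010-
Unchecked terms (primes): -011, 0-00, 0-11, 01-1, 010-
Minterm coverage:
  m0 ⊆ 0-00 [E]
  m4 ⊆ 0-00,010-
  m5 ⊆ 01-1,010-
  m7 ⊆ 0-11,01-1
E = {0-00}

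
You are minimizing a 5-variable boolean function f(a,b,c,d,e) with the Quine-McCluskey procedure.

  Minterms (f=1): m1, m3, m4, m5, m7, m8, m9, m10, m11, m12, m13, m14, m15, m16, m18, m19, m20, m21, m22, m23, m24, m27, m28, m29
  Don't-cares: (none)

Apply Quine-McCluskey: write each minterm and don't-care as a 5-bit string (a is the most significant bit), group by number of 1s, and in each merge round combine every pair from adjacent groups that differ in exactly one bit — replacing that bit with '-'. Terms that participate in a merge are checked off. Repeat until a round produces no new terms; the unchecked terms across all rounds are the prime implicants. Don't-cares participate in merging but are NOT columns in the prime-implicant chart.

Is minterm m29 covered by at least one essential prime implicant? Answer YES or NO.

YES

[col 0] 00001*, 00011*, 00100*, 00101*, 00111*, 01000*, 01001*, 01010*, 01011*, 01100*, 01101*, 01110*, 01111*, 10000*, 10010*, 10011*, 10100*, 10101*, 10110*, 10111*, 11000*, 11011*, 11100*, 11101*
[col 1] -0011*, -0100*, -0101*, -0111*, -1000*, -1011*, -1100*, -1101*, 0-001*, 0-011*, 0-100*, 0-101*, 0-111*, 00-01*, 00-11*, 000-1*, 001-1*, 0010-*, 01-00*, 01-01*, 01-10*, 01-11*, 010-0*, 010-1*, 0100-*, 0101-*, 011-0*, 011-1*, 0110-*, 0111-*, 1-000*, 1-011*, 1-100*, 1-101*, 10-00*, 10-10*, 10-11*, 100-0*, 1001-*, 101-0*, 101-1*, 1010-*, 1011-*, 11-00*, 1110-*
[col 2] --011, --100*, --101*, -0-11, -01-1, -010-*, -1-00, -110-*, 0--01*, 0--11*, 0-0-1*, 0-1-1*, 0-10-*, 00--1*, 01--0*, 01--1*, 01-0-*, 01-1-*, 010--*, 011--*, 1--00, 1-10-*, 10--0, 10-1-, 101--
[col 3] --10-, 0---1, 01---
Prime implicants: --011, --10-, -0-11, -01-1, -1-00, 0---1, 01---, 1--00, 10--0, 10-1-, 101--
PI chart (minterm → PIs covering it):
  1 | 0---1  (sole → essential)
  3 | --011,-0-11,0---1
  4 | --10-  (sole → essential)
  5 | --10-,-01-1,0---1
  7 | -0-11,-01-1,0---1
  8 | -1-00,01---
  9 | 0---1,01---
  10 | 01---  (sole → essential)
  11 | --011,0---1,01---
  12 | --10-,-1-00,01---
  13 | --10-,0---1,01---
  14 | 01---  (sole → essential)
  15 | 0---1,01---
  16 | 1--00,10--0
  18 | 10--0,10-1-
  19 | --011,-0-11,10-1-
  20 | --10-,1--00,10--0,101--
  21 | --10-,-01-1,101--
  22 | 10--0,10-1-,101--
  23 | -0-11,-01-1,10-1-,101--
  24 | -1-00,1--00
  27 | --011  (sole → essential)
  28 | --10-,-1-00,1--00
  29 | --10-  (sole → essential)
Essential prime implicants: --011, --10-, 0---1, 01---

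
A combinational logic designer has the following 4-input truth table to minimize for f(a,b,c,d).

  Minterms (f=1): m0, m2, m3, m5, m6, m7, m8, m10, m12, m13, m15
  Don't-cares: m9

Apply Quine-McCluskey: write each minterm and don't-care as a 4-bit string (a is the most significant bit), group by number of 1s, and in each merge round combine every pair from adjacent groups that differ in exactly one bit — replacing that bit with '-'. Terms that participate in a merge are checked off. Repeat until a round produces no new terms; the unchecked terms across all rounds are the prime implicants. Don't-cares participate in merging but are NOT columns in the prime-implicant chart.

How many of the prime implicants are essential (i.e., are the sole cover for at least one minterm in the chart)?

Round 0: 0000✓ 0010✓ 0011✓ 0101✓ 0110✓ 0111✓ 1000✓ 1001✓ 1010✓ 1100✓ 1101✓ 1111✓
Round 1: -000✓ -010✓ -101✓ -111✓ 0-10✓ 0-11✓ 00-0✓ 001-✓ 01-1✓ 011-✓ 1-00✓ 1-01✓ 10-0✓ 100-✓ 11-1✓ 110-✓
Round 2: -0-0 -1-1 0-1- 1-0-
PIs = {-0-0, -1-1, 0-1-, 1-0-}
Coverage chart:
  m0: -0-0 ←essential
  m2: -0-0,0-1-
  m3: 0-1- ←essential
  m5: -1-1 ←essential
  m6: 0-1- ←essential
  m7: -1-1,0-1-
  m8: -0-0,1-0-
  m10: -0-0 ←essential
  m12: 1-0- ←essential
  m13: -1-1,1-0-
  m15: -1-1 ←essential
Essential: -0-0, -1-1, 0-1-, 1-0-

4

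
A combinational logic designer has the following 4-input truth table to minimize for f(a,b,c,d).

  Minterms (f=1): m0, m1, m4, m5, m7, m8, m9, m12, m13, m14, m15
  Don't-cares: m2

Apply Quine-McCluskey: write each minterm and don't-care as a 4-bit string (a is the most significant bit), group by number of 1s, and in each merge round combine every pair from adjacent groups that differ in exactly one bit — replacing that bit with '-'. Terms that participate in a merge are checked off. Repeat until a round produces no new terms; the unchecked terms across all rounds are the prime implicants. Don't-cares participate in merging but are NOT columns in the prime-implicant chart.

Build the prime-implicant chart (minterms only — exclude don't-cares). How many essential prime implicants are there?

[col 0] 0000*, 0001*, 0010*, 0100*, 0101*, 0111*, 1000*, 1001*, 1100*, 1101*, 1110*, 1111*
[col 1] -000*, -001*, -100*, -101*, -111*, 0-00*, 0-01*, 00-0, 000-*, 01-1*, 010-*, 1-00*, 1-01*, 100-*, 11-0*, 11-1*, 110-*, 111-*
[col 2] --00*, --01*, -00-*, -1-1, -10-*, 0-0-*, 1-0-*, 11--
[col 3] --0-
Prime implicants: --0-, -1-1, 00-0, 11--
PI chart (minterm → PIs covering it):
  0 | --0-,00-0
  1 | --0-  (sole → essential)
  4 | --0-  (sole → essential)
  5 | --0-,-1-1
  7 | -1-1  (sole → essential)
  8 | --0-  (sole → essential)
  9 | --0-  (sole → essential)
  12 | --0-,11--
  13 | --0-,-1-1,11--
  14 | 11--  (sole → essential)
  15 | -1-1,11--
Essential prime implicants: --0-, -1-1, 11--

3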